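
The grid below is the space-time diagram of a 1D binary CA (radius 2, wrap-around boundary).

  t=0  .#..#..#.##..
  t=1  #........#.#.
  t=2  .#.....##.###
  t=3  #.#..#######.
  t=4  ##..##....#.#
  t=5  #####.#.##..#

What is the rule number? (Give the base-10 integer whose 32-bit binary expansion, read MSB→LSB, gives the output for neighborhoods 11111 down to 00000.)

  nb #####: next=.  (t=3,i=7, bit31=0)
  nb ####.: next=#  (t=3,i=10, bit30=1)
  nb ###.#: next=.  (t=2,i=12, bit29=0)
  nb ###..: next=#  (t=4,i=1, bit28=1)
  nb ##.##: next=#  (t=2,i=9, bit27=1)
  nb ##.#.: next=#  (t=2,i=0, bit26=1)
  nb ##..#: next=#  (t=4,i=2, bit25=1)
  nb ##...: next=#  (t=0,i=11, bit24=1)
  nb #.###: next=#  (t=2,i=10, bit23=1)
  nb #.##.: next=#  (t=0,i=9, bit22=1)
  nb #.#.#: next=#  (t=1,i=11, bit21=1)
  nb #.#..: next=.  (t=1,i=0, bit20=0)
  nb #..##: next=#  (t=3,i=4, bit19=1)
  nb #..#.: next=.  (t=0,i=3, bit18=0)
  nb #...#: next=.  (t=0,i=12, bit17=0)
  nb #....: next=.  (t=1,i=2, bit16=0)
  nb .####: next=.  (t=3,i=6, bit15=0)
  nb .###.: next=#  (t=2,i=11, bit14=1)
  nb .##.#: next=#  (t=2,i=8, bit13=1)
  nb .##..: next=.  (t=0,i=10, bit12=0)
  nb .#.##: next=.  (t=0,i=8, bit11=0)
  nb .#.#.: next=#  (t=1,i=10, bit10=1)
  nb .#..#: next=.  (t=0,i=2, bit9=0)
  nb .#...: next=#  (t=1,i=1, bit8=1)
  nb ..###: next=#  (t=3,i=5, bit7=1)
  nb ..##.: next=#  (t=2,i=7, bit6=1)
  nb ..#.#: next=.  (t=0,i=7, bit5=0)
  nb ..#..: next=.  (t=0,i=1, bit4=0)
  nb ...##: next=#  (t=2,i=6, bit3=1)
  nb ...#.: next=#  (t=0,i=0, bit2=1)
  nb ....#: next=#  (t=1,i=7, bit1=1)
  nb .....: next=.  (t=1,i=3, bit0=0)
  bits 01011111111010000110010111001110 = 1609065934

1609065934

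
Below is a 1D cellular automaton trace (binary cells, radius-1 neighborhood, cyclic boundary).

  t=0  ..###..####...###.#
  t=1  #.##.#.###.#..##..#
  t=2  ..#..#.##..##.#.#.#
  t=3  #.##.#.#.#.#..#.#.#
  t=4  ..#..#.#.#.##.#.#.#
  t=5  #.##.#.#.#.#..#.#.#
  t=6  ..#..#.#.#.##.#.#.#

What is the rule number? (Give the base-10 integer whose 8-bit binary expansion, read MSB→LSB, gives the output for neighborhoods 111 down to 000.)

156

  nb ###: next=#  (t=0,i=3, bit7=1)
  nb ##.: next=.  (t=0,i=4, bit6=0)
  nb #.#: next=.  (t=0,i=17, bit5=0)
  nb #..: next=#  (t=0,i=0, bit4=1)
  nb .##: next=#  (t=0,i=2, bit3=1)
  nb .#.: next=#  (t=0,i=18, bit2=1)
  nb ..#: next=.  (t=0,i=1, bit1=0)
  nb ...: next=.  (t=0,i=12, bit0=0)
  bits 10011100 = 156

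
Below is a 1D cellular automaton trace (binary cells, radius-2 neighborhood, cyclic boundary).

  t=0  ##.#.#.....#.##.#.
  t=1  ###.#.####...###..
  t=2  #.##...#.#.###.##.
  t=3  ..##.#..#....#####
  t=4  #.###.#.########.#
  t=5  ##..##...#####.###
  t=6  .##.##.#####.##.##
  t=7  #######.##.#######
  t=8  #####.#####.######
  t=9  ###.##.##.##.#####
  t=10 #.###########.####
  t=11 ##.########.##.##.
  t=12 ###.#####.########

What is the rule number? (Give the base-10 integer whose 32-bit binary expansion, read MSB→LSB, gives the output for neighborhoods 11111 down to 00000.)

3192109019

  ##### -> #   bit 31 = 1  t=3,i=15
  ####. -> .   bit 30 = 0  t=1,i=8
  ###.# -> #   bit 29 = 1  t=1,i=2
  ###.. -> #   bit 28 = 1  t=1,i=9
  ##.## -> #   bit 27 = 1  t=2,i=14
  ##.#. -> #   bit 26 = 1  t=0,i=2
  ##..# -> #   bit 25 = 1  t=1,i=16
  ##... -> .   bit 24 = 0  t=1,i=10
  #.### -> .   bit 23 = 0  t=1,i=6
  #.##. -> #   bit 22 = 1  t=0,i=0
  #.#.# -> .   bit 21 = 0  t=0,i=3
  #.#.. -> .   bit 20 = 0  t=0,i=5
  #..## -> .   bit 19 = 0  t=1,i=17
  #..#. -> .   bit 18 = 0  t=3,i=7
  #...# -> #   bit 17 = 1  t=1,i=11
  #.... -> #   bit 16 = 1  t=0,i=7
  .#### -> #   bit 15 = 1  t=1,i=7
  .###. -> .   bit 14 = 0  t=1,i=1
  .##.# -> #   bit 13 = 1  t=0,i=1
  .##.. -> #   bit 12 = 1  t=2,i=3
  .#.## -> .   bit 11 = 0  t=0,i=12
  .#.#. -> #   bit 10 = 1  t=0,i=4
  .#..# -> #   bit 9 = 1  t=3,i=6
  .#... -> #   bit 8 = 1  t=0,i=6
  ..### -> #   bit 7 = 1  t=1,i=0
  ..##. -> #   bit 6 = 1  t=3,i=2
  ..#.# -> .   bit 5 = 0  t=0,i=11
  ..#.. -> #   bit 4 = 1  t=3,i=8
  ...## -> #   bit 3 = 1  t=1,i=12
  ...#. -> .   bit 2 = 0  t=0,i=10
  ....# -> #   bit 1 = 1  t=0,i=9
  ..... -> #   bit 0 = 1  t=0,i=8
  bits 10111110010000111011011111011011 = 3192109019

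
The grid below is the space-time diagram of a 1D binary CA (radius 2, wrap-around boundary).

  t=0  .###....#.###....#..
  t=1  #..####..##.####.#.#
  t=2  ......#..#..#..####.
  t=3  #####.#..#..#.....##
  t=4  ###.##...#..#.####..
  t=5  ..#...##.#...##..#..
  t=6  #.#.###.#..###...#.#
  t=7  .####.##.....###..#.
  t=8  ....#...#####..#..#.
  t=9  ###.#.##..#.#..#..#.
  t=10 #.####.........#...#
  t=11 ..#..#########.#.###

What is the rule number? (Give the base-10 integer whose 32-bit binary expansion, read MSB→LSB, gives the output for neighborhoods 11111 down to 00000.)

3047360603

  ##### -> #   bit 31 = 1  t=3,i=0
  ####. -> .   bit 30 = 0  t=1,i=5
  ###.# -> #   bit 29 = 1  t=1,i=15
  ###.. -> #   bit 28 = 1  t=0,i=3
  ##.## -> .   bit 27 = 0  t=1,i=11
  ##.#. -> #   bit 26 = 1  t=1,i=16
  ##..# -> .   bit 25 = 0  t=1,i=1
  ##... -> #   bit 24 = 1  t=0,i=4
  #.### -> #   bit 23 = 1  t=0,i=10
  #.##. -> .   bit 22 = 0  t=1,i=19
  #.#.# -> #   bit 21 = 1  t=1,i=17
  #.#.. -> .   bit 20 = 0  t=3,i=6
  #..## -> .   bit 19 = 0  t=1,i=2
  #..#. -> .   bit 18 = 0  t=2,i=8
  #...# -> #   bit 17 = 1  t=0,i=19
  #.... -> #   bit 16 = 1  t=0,i=5
  .#### -> .   bit 15 = 0  t=1,i=4
  .###. -> .   bit 14 = 0  t=0,i=2
  .##.# -> .   bit 13 = 0  t=1,i=10
  .##.. -> .   bit 12 = 0  t=1,i=0
  .#.## -> #   bit 11 = 1  t=0,i=9
  .#.#. -> .   bit 10 = 0  t=9,i=11
  .#..# -> .   bit 9 = 0  t=2,i=7
  .#... -> .   bit 8 = 0  t=0,i=18
  ..### -> .   bit 7 = 0  t=0,i=1
  ..##. -> #   bit 6 = 1  t=1,i=9
  ..#.# -> .   bit 5 = 0  t=0,i=8
  ..#.. -> #   bit 4 = 1  t=0,i=17
  ...## -> #   bit 3 = 1  t=0,i=0
  ...#. -> .   bit 2 = 0  t=0,i=7
  ....# -> #   bit 1 = 1  t=0,i=6
  ..... -> #   bit 0 = 1  t=2,i=1
  bits 10110101101000110000100001011011 = 3047360603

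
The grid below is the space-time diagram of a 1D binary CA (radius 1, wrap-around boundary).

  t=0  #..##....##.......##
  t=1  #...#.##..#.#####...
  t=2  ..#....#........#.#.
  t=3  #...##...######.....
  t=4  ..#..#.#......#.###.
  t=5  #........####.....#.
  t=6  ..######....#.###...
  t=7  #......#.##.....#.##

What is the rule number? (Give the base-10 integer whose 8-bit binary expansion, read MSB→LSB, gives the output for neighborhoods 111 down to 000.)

  ### -> .   bit 7 = 0  t=0,i=19
  ##. -> #   bit 6 = 1  t=0,i=0
  #.# -> .   bit 5 = 0  t=1,i=5
  #.. -> .   bit 4 = 0  t=0,i=1
  .## -> .   bit 3 = 0  t=0,i=3
  .#. -> .   bit 2 = 0  t=1,i=0
  ..# -> .   bit 1 = 0  t=0,i=2
  ... -> #   bit 0 = 1  t=0,i=6
  bits 01000001 = 65

65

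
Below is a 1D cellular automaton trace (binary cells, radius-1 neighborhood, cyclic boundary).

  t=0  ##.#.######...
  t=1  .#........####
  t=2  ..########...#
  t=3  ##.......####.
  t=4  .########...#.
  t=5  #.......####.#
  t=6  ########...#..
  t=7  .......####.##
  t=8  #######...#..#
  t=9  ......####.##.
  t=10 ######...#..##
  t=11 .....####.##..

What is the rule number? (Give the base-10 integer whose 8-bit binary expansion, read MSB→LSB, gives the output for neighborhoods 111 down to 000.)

83

  ### -> .   bit 7 = 0  t=0,i=6
  ##. -> #   bit 6 = 1  t=0,i=1
  #.# -> .   bit 5 = 0  t=0,i=2
  #.. -> #   bit 4 = 1  t=0,i=11
  .## -> .   bit 3 = 0  t=0,i=0
  .#. -> .   bit 2 = 0  t=0,i=3
  ..# -> #   bit 1 = 1  t=0,i=13
  ... -> #   bit 0 = 1  t=0,i=12
  bits 01010011 = 83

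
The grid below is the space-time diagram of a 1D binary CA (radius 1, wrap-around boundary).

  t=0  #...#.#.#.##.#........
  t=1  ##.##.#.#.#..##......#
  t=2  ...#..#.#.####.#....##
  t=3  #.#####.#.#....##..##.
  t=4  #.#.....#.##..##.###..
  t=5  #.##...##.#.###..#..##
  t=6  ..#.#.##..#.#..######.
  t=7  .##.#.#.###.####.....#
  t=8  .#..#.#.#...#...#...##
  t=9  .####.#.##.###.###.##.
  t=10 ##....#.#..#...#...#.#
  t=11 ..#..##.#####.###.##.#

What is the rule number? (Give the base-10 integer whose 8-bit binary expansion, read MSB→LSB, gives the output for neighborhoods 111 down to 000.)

  nb ###: next=.  (t=1,i=0, bit7=0)
  nb ##.: next=.  (t=0,i=11, bit6=0)
  nb #.#: next=.  (t=0,i=5, bit5=0)
  nb #..: next=#  (t=0,i=1, bit4=1)
  nb .##: next=#  (t=0,i=10, bit3=1)
  nb .#.: next=#  (t=0,i=0, bit2=1)
  nb ..#: next=#  (t=0,i=3, bit1=1)
  nb ...: next=.  (t=0,i=2, bit0=0)
  bits 00011110 = 30

30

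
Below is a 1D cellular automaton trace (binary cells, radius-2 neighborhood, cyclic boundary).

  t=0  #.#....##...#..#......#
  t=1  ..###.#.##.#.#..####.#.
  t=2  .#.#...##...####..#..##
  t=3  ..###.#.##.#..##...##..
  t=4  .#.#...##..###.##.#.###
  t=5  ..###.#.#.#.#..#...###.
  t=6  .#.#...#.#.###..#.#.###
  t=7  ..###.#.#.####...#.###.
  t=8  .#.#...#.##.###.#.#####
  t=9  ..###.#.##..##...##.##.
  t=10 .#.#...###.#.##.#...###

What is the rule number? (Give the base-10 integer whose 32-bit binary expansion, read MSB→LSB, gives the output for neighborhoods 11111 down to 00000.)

3520683789

  nb #####: next=#  (t=8,i=20, bit31=1)
  nb ####.: next=#  (t=1,i=18, bit30=1)
  nb ###.#: next=.  (t=1,i=4, bit29=0)
  nb ###..: next=#  (t=2,i=15, bit28=1)
  nb ##.##: next=.  (t=4,i=14, bit27=0)
  nb ##.#.: next=.  (t=0,i=1, bit26=0)
  nb ##..#: next=.  (t=2,i=16, bit25=0)
  nb ##...: next=#  (t=0,i=9, bit24=1)
  nb #.###: next=#  (t=4,i=20, bit23=1)
  nb #.##.: next=#  (t=1,i=8, bit22=1)
  nb #.#.#: next=.  (t=1,i=6, bit21=0)
  nb #.#..: next=#  (t=0,i=2, bit20=1)
  nb #..##: next=#  (t=1,i=15, bit19=1)
  nb #..#.: next=.  (t=0,i=14, bit18=0)
  nb #...#: next=.  (t=0,i=10, bit17=0)
  nb #....: next=#  (t=0,i=4, bit16=1)
  nb .####: next=.  (t=1,i=17, bit15=0)
  nb .###.: next=#  (t=1,i=3, bit14=1)
  nb .##.#: next=.  (t=0,i=0, bit13=0)
  nb .##..: next=#  (t=0,i=8, bit12=1)
  nb .#.##: next=#  (t=1,i=7, bit11=1)
  nb .#.#.: next=#  (t=1,i=12, bit10=1)
  nb .#..#: next=#  (t=0,i=13, bit9=1)
  nb .#...: next=#  (t=0,i=3, bit8=1)
  nb ..###: next=.  (t=1,i=2, bit7=0)
  nb ..##.: next=.  (t=0,i=7, bit6=0)
  nb ..#.#: next=.  (t=6,i=7, bit5=0)
  nb ..#..: next=.  (t=0,i=12, bit4=0)
  nb ...##: next=#  (t=0,i=6, bit3=1)
  nb ...#.: next=#  (t=0,i=11, bit2=1)
  nb ....#: next=.  (t=0,i=5, bit1=0)
  nb .....: next=#  (t=0,i=18, bit0=1)
  bits 11010001110110010101111100001101 = 3520683789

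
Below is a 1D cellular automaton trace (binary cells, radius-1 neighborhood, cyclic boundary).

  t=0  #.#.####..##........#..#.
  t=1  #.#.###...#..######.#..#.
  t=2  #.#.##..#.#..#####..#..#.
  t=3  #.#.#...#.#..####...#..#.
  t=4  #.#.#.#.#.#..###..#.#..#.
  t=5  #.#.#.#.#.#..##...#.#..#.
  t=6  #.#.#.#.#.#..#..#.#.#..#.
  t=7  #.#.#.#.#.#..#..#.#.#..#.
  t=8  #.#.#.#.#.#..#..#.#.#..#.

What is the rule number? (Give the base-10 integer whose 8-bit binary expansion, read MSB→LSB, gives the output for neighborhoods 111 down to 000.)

141

  ### -> #   bit 7 = 1  t=0,i=5
  ##. -> .   bit 6 = 0  t=0,i=7
  #.# -> .   bit 5 = 0  t=0,i=1
  #.. -> .   bit 4 = 0  t=0,i=8
  .## -> #   bit 3 = 1  t=0,i=4
  .#. -> #   bit 2 = 1  t=0,i=0
  ..# -> .   bit 1 = 0  t=0,i=9
  ... -> #   bit 0 = 1  t=0,i=13
  bits 10001101 = 141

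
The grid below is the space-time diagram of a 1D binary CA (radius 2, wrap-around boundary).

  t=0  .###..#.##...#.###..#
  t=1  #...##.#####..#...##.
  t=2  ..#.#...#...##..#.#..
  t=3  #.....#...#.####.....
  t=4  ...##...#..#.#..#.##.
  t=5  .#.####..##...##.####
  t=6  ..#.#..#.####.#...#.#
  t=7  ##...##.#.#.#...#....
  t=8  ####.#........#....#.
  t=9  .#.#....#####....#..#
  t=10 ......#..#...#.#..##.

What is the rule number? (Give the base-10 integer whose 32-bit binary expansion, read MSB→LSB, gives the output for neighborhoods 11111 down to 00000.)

591829571

  [31] ##### => .  t=1,i=9
  [30] ####. => .  t=1,i=10
  [29] ###.# => #  t=5,i=20
  [28] ###.. => .  t=0,i=3
  [27] ##.## => .  t=1,i=6
  [26] ##.#. => .  t=1,i=20
  [25] ##..# => #  t=0,i=4
  [24] ##... => #  t=0,i=10
  [23] #.### => .  t=0,i=1
  [22] #.##. => #  t=0,i=8
  [21] #.#.# => .  t=5,i=1
  [20] #.#.. => .  t=1,i=0
  [19] #..## => .  t=5,i=8
  [18] #..#. => #  t=0,i=5
  [17] #...# => #  t=0,i=11
  [16] #.... => .  t=2,i=20
  [15] .#### => #  t=1,i=8
  [14] .###. => .  t=0,i=2
  [13] .##.# => .  t=1,i=5
  [12] .##.. => #  t=0,i=9
  [11] .#.## => #  t=0,i=0
  [10] .#.#. => .  t=2,i=3
  [9] .#..# => #  t=4,i=9
  [8] .#... => .  t=1,i=1
  [7] ..### => .  t=9,i=8
  [6] ..##. => #  t=1,i=4
  [5] ..#.# => .  t=0,i=6
  [4] ..#.. => .  t=1,i=14
  [3] ...## => .  t=1,i=3
  [2] ...#. => .  t=0,i=12
  [1] ....# => #  t=2,i=0
  [0] ..... => #  t=3,i=3
  bits 00100011010001101001101001000011 = 591829571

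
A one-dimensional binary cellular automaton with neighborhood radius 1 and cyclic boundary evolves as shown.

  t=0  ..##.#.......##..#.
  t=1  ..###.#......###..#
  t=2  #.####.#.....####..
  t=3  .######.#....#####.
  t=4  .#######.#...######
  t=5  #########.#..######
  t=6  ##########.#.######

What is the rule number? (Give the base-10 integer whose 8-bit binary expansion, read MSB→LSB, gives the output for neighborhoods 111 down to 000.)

248

  ### -> #   bit 7 = 1  t=1,i=3
  ##. -> #   bit 6 = 1  t=0,i=3
  #.# -> #   bit 5 = 1  t=0,i=4
  #.. -> #   bit 4 = 1  t=0,i=6
  .## -> #   bit 3 = 1  t=0,i=2
  .#. -> .   bit 2 = 0  t=0,i=5
  ..# -> .   bit 1 = 0  t=0,i=1
  ... -> .   bit 0 = 0  t=0,i=0
  bits 11111000 = 248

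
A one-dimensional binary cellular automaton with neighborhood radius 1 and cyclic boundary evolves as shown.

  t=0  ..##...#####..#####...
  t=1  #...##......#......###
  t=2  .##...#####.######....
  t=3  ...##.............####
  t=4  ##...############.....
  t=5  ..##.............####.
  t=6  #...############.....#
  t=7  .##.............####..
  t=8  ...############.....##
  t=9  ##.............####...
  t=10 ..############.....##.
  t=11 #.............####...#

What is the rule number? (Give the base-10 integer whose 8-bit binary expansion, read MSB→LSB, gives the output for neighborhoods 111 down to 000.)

21

  ###|.  b7=0 t=0,i=8
  ##.|.  b6=0 t=0,i=3
  #.#|.  b5=0 t=2,i=11
  #..|#  b4=1 t=0,i=4
  .##|.  b3=0 t=0,i=2
  .#.|#  b2=1 t=1,i=12
  ..#|.  b1=0 t=0,i=1
  ...|#  b0=1 t=0,i=0
  bits 00010101 = 21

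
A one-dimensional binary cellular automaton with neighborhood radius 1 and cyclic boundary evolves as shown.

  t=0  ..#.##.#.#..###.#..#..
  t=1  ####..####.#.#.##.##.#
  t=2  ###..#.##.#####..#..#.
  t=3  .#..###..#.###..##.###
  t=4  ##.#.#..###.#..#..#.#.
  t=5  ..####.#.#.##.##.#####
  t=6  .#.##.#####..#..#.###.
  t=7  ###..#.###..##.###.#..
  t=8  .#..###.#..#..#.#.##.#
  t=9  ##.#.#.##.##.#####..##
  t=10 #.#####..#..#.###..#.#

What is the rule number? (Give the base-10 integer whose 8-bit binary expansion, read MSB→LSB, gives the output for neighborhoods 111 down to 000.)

167

  ### -> #   bit 7 = 1  t=0,i=13
  ##. -> .   bit 6 = 0  t=0,i=5
  #.# -> #   bit 5 = 1  t=0,i=3
  #.. -> .   bit 4 = 0  t=0,i=10
  .## -> .   bit 3 = 0  t=0,i=4
  .#. -> #   bit 2 = 1  t=0,i=2
  ..# -> #   bit 1 = 1  t=0,i=1
  ... -> #   bit 0 = 1  t=0,i=0
  bits 10100111 = 167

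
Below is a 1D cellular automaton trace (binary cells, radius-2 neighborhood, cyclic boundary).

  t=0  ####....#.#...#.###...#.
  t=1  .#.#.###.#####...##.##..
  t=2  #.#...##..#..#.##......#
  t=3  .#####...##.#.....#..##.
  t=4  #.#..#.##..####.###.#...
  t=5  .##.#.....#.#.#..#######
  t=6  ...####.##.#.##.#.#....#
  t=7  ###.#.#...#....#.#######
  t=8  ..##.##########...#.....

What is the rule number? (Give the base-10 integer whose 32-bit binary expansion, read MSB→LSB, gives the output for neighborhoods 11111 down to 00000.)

  ##### -> .   bit 31 = 0  t=1,i=11
  ####. -> .   bit 30 = 0  t=0,i=2
  ###.# -> #   bit 29 = 1  t=1,i=7
  ###.. -> #   bit 28 = 1  t=0,i=3
  ##.## -> .   bit 27 = 0  t=1,i=8
  ##.#. -> #   bit 26 = 1  t=2,i=1
  ##..# -> .   bit 25 = 0  t=2,i=8
  ##... -> .   bit 24 = 0  t=0,i=4
  #.### -> .   bit 23 = 0  t=0,i=0
  #.##. -> .   bit 22 = 0  t=1,i=20
  #.#.# -> .   bit 21 = 0  t=1,i=3
  #.#.. -> #   bit 20 = 1  t=0,i=10
  #..## -> #   bit 19 = 1  t=3,i=0
  #..#. -> #   bit 18 = 1  t=2,i=9
  #...# -> #   bit 17 = 1  t=0,i=12
  #.... -> #   bit 16 = 1  t=0,i=5
  .#### -> #   bit 15 = 1  t=0,i=1
  .###. -> #   bit 14 = 1  t=0,i=17
  .##.# -> .   bit 13 = 0  t=1,i=18
  .##.. -> .   bit 12 = 0  t=1,i=21
  .#.## -> .   bit 11 = 0  t=0,i=15
  .#.#. -> #   bit 10 = 1  t=0,i=9
  .#..# -> .   bit 9 = 0  t=2,i=11
  .#... -> #   bit 8 = 1  t=0,i=11
  ..### -> .   bit 7 = 0  t=3,i=1
  ..##. -> .   bit 6 = 0  t=1,i=17
  ..#.# -> .   bit 5 = 0  t=0,i=8
  ..#.. -> #   bit 4 = 1  t=2,i=10
  ...## -> #   bit 3 = 1  t=1,i=16
  ...#. -> #   bit 2 = 1  t=0,i=7
  ....# -> #   bit 1 = 1  t=0,i=6
  ..... -> .   bit 0 = 0  t=2,i=19
  bits 00110100000111111100010100011110 = 874497310

874497310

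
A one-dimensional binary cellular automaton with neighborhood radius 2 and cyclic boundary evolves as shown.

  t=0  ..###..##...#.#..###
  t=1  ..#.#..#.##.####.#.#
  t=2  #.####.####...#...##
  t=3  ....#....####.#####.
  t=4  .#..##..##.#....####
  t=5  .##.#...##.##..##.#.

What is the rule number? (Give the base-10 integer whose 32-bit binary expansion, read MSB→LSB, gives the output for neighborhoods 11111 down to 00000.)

  nb #####: next=#  (t=3,i=16, bit31=1)
  nb ####.: next=#  (t=1,i=14, bit30=1)
  nb ###.#: next=.  (t=1,i=15, bit29=0)
  nb ###..: next=#  (t=0,i=4, bit28=1)
  nb ##.##: next=.  (t=1,i=11, bit27=0)
  nb ##.#.: next=.  (t=1,i=16, bit26=0)
  nb ##..#: next=.  (t=0,i=0, bit25=0)
  nb ##...: next=#  (t=0,i=9, bit24=1)
  nb #.###: next=.  (t=1,i=12, bit23=0)
  nb #.##.: next=#  (t=1,i=9, bit22=1)
  nb #.#.#: next=.  (t=1,i=17, bit21=0)
  nb #.#..: next=#  (t=0,i=14, bit20=1)
  nb #..##: next=.  (t=0,i=1, bit19=0)
  nb #..#.: next=.  (t=1,i=1, bit18=0)
  nb #...#: next=#  (t=0,i=10, bit17=1)
  nb #....: next=.  (t=3,i=0, bit16=0)
  nb .####: next=.  (t=1,i=13, bit15=0)
  nb .###.: next=.  (t=0,i=3, bit14=0)
  nb .##.#: next=#  (t=1,i=10, bit13=1)
  nb .##..: next=.  (t=0,i=8, bit12=0)
  nb .#.##: next=#  (t=1,i=8, bit11=1)
  nb .#.#.: next=#  (t=0,i=13, bit10=1)
  nb .#..#: next=#  (t=0,i=15, bit9=1)
  nb .#...: next=#  (t=2,i=15, bit8=1)
  nb ..###: next=#  (t=0,i=2, bit7=1)
  nb ..##.: next=#  (t=0,i=7, bit6=1)
  nb ..#.#: next=#  (t=0,i=12, bit5=1)
  nb ..#..: next=#  (t=2,i=14, bit4=1)
  nb ...##: next=#  (t=2,i=17, bit3=1)
  nb ...#.: next=.  (t=0,i=11, bit2=0)
  nb ....#: next=.  (t=3,i=2, bit1=0)
  nb .....: next=#  (t=3,i=1, bit0=1)
  bits 11010001010100100010111111111001 = 3511824377

3511824377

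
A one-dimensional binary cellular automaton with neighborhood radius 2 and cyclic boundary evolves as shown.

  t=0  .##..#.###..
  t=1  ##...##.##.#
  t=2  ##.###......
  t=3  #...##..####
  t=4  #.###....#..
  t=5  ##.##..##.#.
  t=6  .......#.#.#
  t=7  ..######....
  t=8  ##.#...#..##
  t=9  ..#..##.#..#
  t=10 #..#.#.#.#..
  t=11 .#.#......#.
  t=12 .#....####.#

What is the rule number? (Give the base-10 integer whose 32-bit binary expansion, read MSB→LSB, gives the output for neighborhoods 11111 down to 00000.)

335727215

  #####|.  b31=0 t=3,i=10
  ####.|.  b30=0 t=3,i=11
  ###.#|.  b29=0 t=8,i=1
  ###..|#  b28=1 t=0,i=9
  ##.##|.  b27=0 t=1,i=7
  ##.#.|#  b26=1 t=5,i=9
  ##..#|.  b25=0 t=0,i=3
  ##...|.  b24=0 t=0,i=10
  #.###|.  b23=0 t=0,i=7
  #.##.|.  b22=0 t=1,i=8
  #.#.#|.  b21=0 t=5,i=10
  #.#..|.  b20=0 t=6,i=11
  #..##|.  b19=0 t=3,i=7
  #..#.|.  b18=0 t=0,i=4
  #...#|#  b17=1 t=0,i=11
  #....|.  b16=0 t=2,i=7
  .####|#  b15=1 t=3,i=9
  .###.|#  b14=1 t=0,i=8
  .##.#|.  b13=0 t=1,i=6
  .##..|.  b12=0 t=0,i=2
  .#.##|#  b11=1 t=0,i=6
  .#.#.|.  b10=0 t=6,i=8
  .#..#|#  b9=1 t=4,i=10
  .#...|.  b8=0 t=6,i=0
  ..###|.  b7=0 t=3,i=8
  ..##.|#  b6=1 t=0,i=1
  ..#.#|#  b5=1 t=0,i=5
  ..#..|.  b4=0 t=4,i=9
  ...##|#  b3=1 t=0,i=0
  ...#.|#  b2=1 t=4,i=8
  ....#|#  b1=1 t=2,i=10
  .....|#  b0=1 t=2,i=8
  bits 00010100000000101100101001101111 = 335727215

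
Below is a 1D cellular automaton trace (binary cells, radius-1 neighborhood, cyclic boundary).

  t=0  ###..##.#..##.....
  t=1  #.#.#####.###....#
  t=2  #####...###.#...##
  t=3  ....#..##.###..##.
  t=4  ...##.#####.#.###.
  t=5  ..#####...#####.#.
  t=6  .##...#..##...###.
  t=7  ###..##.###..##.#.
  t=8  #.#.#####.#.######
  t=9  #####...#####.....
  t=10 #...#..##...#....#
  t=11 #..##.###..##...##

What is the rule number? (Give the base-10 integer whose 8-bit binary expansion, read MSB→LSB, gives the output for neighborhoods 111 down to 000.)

  ###|.  b7=0 t=0,i=1
  ##.|#  b6=1 t=0,i=2
  #.#|#  b5=1 t=0,i=7
  #..|.  b4=0 t=0,i=3
  .##|#  b3=1 t=0,i=0
  .#.|#  b2=1 t=0,i=8
  ..#|#  b1=1 t=0,i=4
  ...|.  b0=0 t=0,i=14
  bits 01101110 = 110

110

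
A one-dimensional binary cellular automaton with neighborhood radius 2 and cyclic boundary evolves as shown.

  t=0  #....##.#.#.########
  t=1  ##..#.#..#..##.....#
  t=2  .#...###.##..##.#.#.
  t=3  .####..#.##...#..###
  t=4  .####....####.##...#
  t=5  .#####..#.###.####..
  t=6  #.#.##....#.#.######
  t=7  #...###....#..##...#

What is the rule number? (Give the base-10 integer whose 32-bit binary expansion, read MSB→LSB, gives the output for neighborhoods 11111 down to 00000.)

  [31] ##### => .  t=0,i=14
  [30] ####. => #  t=0,i=19
  [29] ###.# => #  t=2,i=7
  [28] ###.. => #  t=0,i=0
  [27] ##.## => .  t=2,i=8
  [26] ##.#. => .  t=0,i=7
  [25] ##..# => .  t=1,i=2
  [24] ##... => #  t=0,i=1
  [23] #.### => #  t=0,i=12
  [22] #.##. => #  t=2,i=9
  [21] #.#.# => .  t=0,i=8
  [20] #.#.. => #  t=1,i=6
  [19] #..## => .  t=1,i=11
  [18] #..#. => .  t=1,i=3
  [17] #...# => #  t=2,i=3
  [16] #.... => .  t=0,i=2
  [15] .#### => #  t=0,i=13
  [14] .###. => .  t=1,i=0
  [13] .##.# => #  t=0,i=6
  [12] .##.. => #  t=1,i=13
  [11] .#.## => .  t=0,i=11
  [10] .#.#. => #  t=0,i=9
  [9] .#..# => #  t=1,i=7
  [8] .#... => #  t=2,i=2
  [7] ..### => .  t=1,i=19
  [6] ..##. => .  t=0,i=5
  [5] ..#.# => .  t=1,i=4
  [4] ..#.. => #  t=1,i=9
  [3] ...## => #  t=0,i=4
  [2] ...#. => .  t=3,i=13
  [1] ....# => .  t=0,i=3
  [0] ..... => #  t=1,i=16
  bits 01110001110100101011011100011001 = 1909634841

1909634841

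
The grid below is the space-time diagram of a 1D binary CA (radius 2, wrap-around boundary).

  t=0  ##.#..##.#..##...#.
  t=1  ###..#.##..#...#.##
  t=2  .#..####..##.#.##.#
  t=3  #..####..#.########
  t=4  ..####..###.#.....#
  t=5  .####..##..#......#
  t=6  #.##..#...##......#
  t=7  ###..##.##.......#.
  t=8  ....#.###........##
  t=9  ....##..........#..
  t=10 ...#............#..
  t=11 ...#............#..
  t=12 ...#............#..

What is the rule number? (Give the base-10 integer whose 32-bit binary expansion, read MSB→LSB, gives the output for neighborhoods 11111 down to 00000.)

1282321592

  ##### -> .   bit 31 = 0  t=1,i=0
  ####. -> #   bit 30 = 1  t=1,i=1
  ###.# -> .   bit 29 = 0  t=4,i=10
  ###.. -> .   bit 28 = 0  t=1,i=2
  ##.## -> #   bit 27 = 1  t=6,i=1
  ##.#. -> #   bit 26 = 1  t=0,i=2
  ##..# -> .   bit 25 = 0  t=1,i=3
  ##... -> .   bit 24 = 0  t=0,i=14
  #.### -> .   bit 23 = 0  t=1,i=17
  #.##. -> #   bit 22 = 1  t=0,i=0
  #.#.# -> #   bit 21 = 1  t=2,i=13
  #.#.. -> .   bit 20 = 0  t=0,i=3
  #..## -> #   bit 19 = 1  t=0,i=5
  #..#. -> #   bit 18 = 1  t=1,i=4
  #...# -> #   bit 17 = 1  t=0,i=15
  #.... -> .   bit 16 = 0  t=4,i=14
  .#### -> #   bit 15 = 1  t=1,i=18
  .###. -> .   bit 14 = 0  t=4,i=9
  .##.# -> #   bit 13 = 1  t=0,i=1
  .##.. -> .   bit 12 = 0  t=0,i=13
  .#.## -> #   bit 11 = 1  t=0,i=18
  .#.#. -> #   bit 10 = 1  t=2,i=0
  .#..# -> .   bit 9 = 0  t=0,i=4
  .#... -> .   bit 8 = 0  t=1,i=12
  ..### -> #   bit 7 = 1  t=2,i=4
  ..##. -> .   bit 6 = 0  t=0,i=6
  ..#.# -> #   bit 5 = 1  t=0,i=17
  ..#.. -> #   bit 4 = 1  t=1,i=11
  ...## -> #   bit 3 = 1  t=6,i=9
  ...#. -> .   bit 2 = 0  t=0,i=16
  ....# -> .   bit 1 = 0  t=4,i=16
  ..... -> .   bit 0 = 0  t=4,i=15
  bits 01001100011011101010110010111000 = 1282321592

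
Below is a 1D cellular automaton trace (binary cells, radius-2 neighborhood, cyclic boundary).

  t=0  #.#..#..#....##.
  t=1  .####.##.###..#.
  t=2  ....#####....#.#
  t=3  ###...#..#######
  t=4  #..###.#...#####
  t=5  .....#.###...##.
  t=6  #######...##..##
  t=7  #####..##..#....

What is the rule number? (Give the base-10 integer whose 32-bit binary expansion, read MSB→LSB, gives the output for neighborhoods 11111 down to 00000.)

2841067303

  #####|#  b31=1 t=2,i=6
  ####.|.  b30=0 t=1,i=3
  ###.#|#  b29=1 t=1,i=4
  ###..|.  b28=0 t=1,i=11
  ##.##|#  b27=1 t=1,i=5
  ##.#.|.  b26=0 t=0,i=15
  ##..#|.  b25=0 t=1,i=12
  ##...|#  b24=1 t=2,i=9
  #.###|.  b23=0 t=1,i=9
  #.##.|#  b22=1 t=1,i=6
  #.#.#|.  b21=0 t=0,i=0
  #.#..|#  b20=1 t=0,i=2
  #..##|.  b19=0 t=1,i=0
  #..#.|#  b18=1 t=0,i=4
  #...#|#  b17=1 t=3,i=4
  #....|#  b16=1 t=0,i=10
  .####|.  b15=0 t=1,i=2
  .###.|.  b14=0 t=1,i=10
  .##.#|#  b13=1 t=0,i=14
  .##..|#  b12=1 t=5,i=14
  .#.##|#  b11=1 t=5,i=6
  .#.#.|#  b10=1 t=0,i=1
  .#..#|#  b9=1 t=0,i=3
  .#...|#  b8=1 t=0,i=9
  ..###|.  b7=0 t=1,i=1
  ..##.|.  b6=0 t=0,i=13
  ..#.#|#  b5=1 t=2,i=13
  ..#..|.  b4=0 t=0,i=5
  ...##|.  b3=0 t=0,i=12
  ...#.|#  b2=1 t=2,i=12
  ....#|#  b1=1 t=0,i=11
  .....|#  b0=1 t=5,i=1
  bits 10101001010101110011111100100111 = 2841067303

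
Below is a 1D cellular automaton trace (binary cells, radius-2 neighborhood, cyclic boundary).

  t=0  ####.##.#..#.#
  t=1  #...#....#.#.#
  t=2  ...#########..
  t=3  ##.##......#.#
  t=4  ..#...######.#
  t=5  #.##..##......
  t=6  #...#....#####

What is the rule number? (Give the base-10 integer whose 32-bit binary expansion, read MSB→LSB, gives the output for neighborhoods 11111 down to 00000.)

446793655

  [31] ##### => .  t=0,i=1
  [30] ####. => .  t=0,i=2
  [29] ###.# => .  t=0,i=3
  [28] ###.. => #  t=2,i=11
  [27] ##.## => #  t=0,i=4
  [26] ##.#. => .  t=0,i=7
  [25] ##..# => #  t=5,i=4
  [24] ##... => .  t=1,i=1
  [23] #.### => #  t=0,i=13
  [22] #.##. => .  t=0,i=5
  [21] #.#.# => #  t=1,i=11
  [20] #.#.. => .  t=0,i=8
  [19] #..## => .  t=5,i=5
  [18] #..#. => .  t=0,i=10
  [17] #...# => .  t=1,i=2
  [16] #.... => #  t=1,i=6
  [15] .#### => #  t=0,i=0
  [14] .###. => .  t=3,i=0
  [13] .##.# => .  t=0,i=6
  [12] .##.. => .  t=1,i=0
  [11] .#.## => .  t=0,i=12
  [10] .#.#. => #  t=1,i=10
  [9] .#..# => #  t=0,i=9
  [8] .#... => #  t=1,i=5
  [7] ..### => #  t=2,i=3
  [6] ..##. => .  t=5,i=6
  [5] ..#.# => #  t=0,i=11
  [4] ..#.. => #  t=1,i=4
  [3] ...## => .  t=2,i=2
  [2] ...#. => #  t=1,i=3
  [1] ....# => #  t=1,i=7
  [0] ..... => #  t=2,i=0
  bits 00011010101000011000011110110111 = 446793655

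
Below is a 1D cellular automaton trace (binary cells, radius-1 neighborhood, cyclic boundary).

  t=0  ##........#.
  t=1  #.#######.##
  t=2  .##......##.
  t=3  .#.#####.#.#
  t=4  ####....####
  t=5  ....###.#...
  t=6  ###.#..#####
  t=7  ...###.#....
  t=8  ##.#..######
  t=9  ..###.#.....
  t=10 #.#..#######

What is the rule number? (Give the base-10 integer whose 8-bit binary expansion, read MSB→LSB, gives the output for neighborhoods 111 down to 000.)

  ### -> .   bit 7 = 0  t=1,i=3
  ##. -> .   bit 6 = 0  t=0,i=1
  #.# -> #   bit 5 = 1  t=0,i=11
  #.. -> #   bit 4 = 1  t=0,i=2
  .## -> #   bit 3 = 1  t=0,i=0
  .#. -> #   bit 2 = 1  t=0,i=10
  ..# -> .   bit 1 = 0  t=0,i=9
  ... -> #   bit 0 = 1  t=0,i=3
  bits 00111101 = 61

61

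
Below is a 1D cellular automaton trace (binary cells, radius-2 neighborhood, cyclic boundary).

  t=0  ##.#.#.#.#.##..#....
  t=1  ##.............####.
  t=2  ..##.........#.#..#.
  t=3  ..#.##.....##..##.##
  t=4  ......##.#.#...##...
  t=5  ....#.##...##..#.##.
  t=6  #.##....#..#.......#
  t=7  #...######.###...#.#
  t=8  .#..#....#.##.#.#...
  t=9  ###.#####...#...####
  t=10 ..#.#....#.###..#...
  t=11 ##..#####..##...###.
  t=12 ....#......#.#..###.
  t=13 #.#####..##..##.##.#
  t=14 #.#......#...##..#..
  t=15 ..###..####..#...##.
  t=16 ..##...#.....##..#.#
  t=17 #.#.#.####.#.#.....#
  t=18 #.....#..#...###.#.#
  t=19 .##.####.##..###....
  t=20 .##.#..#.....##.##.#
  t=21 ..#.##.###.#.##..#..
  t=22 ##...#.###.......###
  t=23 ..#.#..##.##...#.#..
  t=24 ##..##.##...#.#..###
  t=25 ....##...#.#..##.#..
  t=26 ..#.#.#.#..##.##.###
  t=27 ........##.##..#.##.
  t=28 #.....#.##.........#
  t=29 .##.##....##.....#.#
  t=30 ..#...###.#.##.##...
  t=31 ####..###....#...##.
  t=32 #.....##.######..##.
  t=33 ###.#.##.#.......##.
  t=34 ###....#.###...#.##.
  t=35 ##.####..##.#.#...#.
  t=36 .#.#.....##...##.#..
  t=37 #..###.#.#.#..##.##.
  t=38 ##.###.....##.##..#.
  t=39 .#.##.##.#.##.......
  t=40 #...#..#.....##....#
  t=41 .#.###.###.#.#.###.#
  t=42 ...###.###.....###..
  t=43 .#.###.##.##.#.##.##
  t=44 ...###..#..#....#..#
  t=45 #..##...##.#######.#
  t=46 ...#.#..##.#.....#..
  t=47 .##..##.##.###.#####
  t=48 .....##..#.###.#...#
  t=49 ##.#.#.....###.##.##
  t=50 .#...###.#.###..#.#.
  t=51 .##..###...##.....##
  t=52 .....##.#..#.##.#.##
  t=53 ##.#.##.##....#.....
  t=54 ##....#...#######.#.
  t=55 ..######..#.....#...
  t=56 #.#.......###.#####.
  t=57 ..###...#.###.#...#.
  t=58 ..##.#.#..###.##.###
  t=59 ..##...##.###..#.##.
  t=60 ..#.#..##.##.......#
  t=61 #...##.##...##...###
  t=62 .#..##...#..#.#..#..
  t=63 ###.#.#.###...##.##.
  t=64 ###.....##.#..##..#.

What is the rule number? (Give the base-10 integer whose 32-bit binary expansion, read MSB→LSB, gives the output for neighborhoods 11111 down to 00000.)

563176406

  ##### -> .   bit 31 = 0  t=7,i=6
  ####. -> .   bit 30 = 0  t=1,i=17
  ###.# -> #   bit 29 = 1  t=1,i=18
  ###.. -> .   bit 28 = 0  t=7,i=13
  ##.## -> .   bit 27 = 0  t=1,i=19
  ##.#. -> .   bit 26 = 0  t=0,i=2
  ##..# -> .   bit 25 = 0  t=0,i=13
  ##... -> #   bit 24 = 1  t=1,i=2
  #.### -> #   bit 23 = 1  t=7,i=11
  #.##. -> .   bit 22 = 0  t=0,i=11
  #.#.# -> .   bit 21 = 0  t=0,i=3
  #.#.. -> #   bit 20 = 1  t=2,i=15
  #..## -> .   bit 19 = 0  t=3,i=14
  #..#. -> .   bit 18 = 0  t=0,i=14
  #...# -> .   bit 17 = 0  t=2,i=0
  #.... -> #   bit 16 = 1  t=0,i=17
  .#### -> .   bit 15 = 0  t=1,i=16
  .###. -> #   bit 14 = 1  t=7,i=12
  .##.# -> #   bit 13 = 1  t=0,i=1
  .##.. -> .   bit 12 = 0  t=0,i=12
  .#.## -> .   bit 11 = 0  t=0,i=10
  .#.#. -> .   bit 10 = 0  t=0,i=4
  .#..# -> #   bit 9 = 1  t=2,i=16
  .#... -> #   bit 8 = 1  t=0,i=16
  ..### -> #   bit 7 = 1  t=1,i=15
  ..##. -> #   bit 6 = 1  t=0,i=0
  ..#.# -> .   bit 5 = 0  t=2,i=13
  ..#.. -> #   bit 4 = 1  t=0,i=15
  ...## -> .   bit 3 = 0  t=0,i=19
  ...#. -> #   bit 2 = 1  t=2,i=12
  ....# -> #   bit 1 = 1  t=0,i=18
  ..... -> .   bit 0 = 0  t=1,i=4
  bits 00100001100100010110001111010110 = 563176406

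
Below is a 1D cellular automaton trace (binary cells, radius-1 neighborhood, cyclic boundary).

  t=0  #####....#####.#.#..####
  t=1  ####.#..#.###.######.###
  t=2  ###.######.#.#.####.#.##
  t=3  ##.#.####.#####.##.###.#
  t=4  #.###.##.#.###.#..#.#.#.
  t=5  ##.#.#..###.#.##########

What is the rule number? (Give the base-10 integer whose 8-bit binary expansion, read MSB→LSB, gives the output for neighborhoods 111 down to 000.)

182

  nb ###: next=#  (t=0,i=0, bit7=1)
  nb ##.: next=.  (t=0,i=4, bit6=0)
  nb #.#: next=#  (t=0,i=14, bit5=1)
  nb #..: next=#  (t=0,i=5, bit4=1)
  nb .##: next=.  (t=0,i=9, bit3=0)
  nb .#.: next=#  (t=0,i=15, bit2=1)
  nb ..#: next=#  (t=0,i=8, bit1=1)
  nb ...: next=.  (t=0,i=6, bit0=0)
  bits 10110110 = 182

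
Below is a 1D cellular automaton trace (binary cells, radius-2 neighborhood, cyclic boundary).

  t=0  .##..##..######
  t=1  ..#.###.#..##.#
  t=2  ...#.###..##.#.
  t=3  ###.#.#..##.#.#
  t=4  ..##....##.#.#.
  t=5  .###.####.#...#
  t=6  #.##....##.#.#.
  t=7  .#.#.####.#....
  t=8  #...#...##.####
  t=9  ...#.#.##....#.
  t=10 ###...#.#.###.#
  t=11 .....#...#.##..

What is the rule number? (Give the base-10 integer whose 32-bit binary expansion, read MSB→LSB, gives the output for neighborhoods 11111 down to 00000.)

2752076111

  ##### -> #   bit 31 = 1  t=0,i=11
  ####. -> .   bit 30 = 0  t=0,i=13
  ###.# -> #   bit 29 = 1  t=0,i=14
  ###.. -> .   bit 28 = 0  t=2,i=7
  ##.## -> .   bit 27 = 0  t=0,i=0
  ##.#. -> #   bit 26 = 1  t=1,i=7
  ##..# -> .   bit 25 = 0  t=0,i=3
  ##... -> .   bit 24 = 0  t=4,i=4
  #.### -> .   bit 23 = 0  t=1,i=4
  #.##. -> .   bit 22 = 0  t=0,i=1
  #.#.# -> .   bit 21 = 0  t=3,i=4
  #.#.. -> .   bit 20 = 0  t=1,i=8
  #..## -> #   bit 19 = 1  t=0,i=4
  #..#. -> .   bit 18 = 0  t=1,i=1
  #...# -> .   bit 17 = 0  t=4,i=0
  #.... -> #   bit 16 = 1  t=2,i=0
  .#### -> .   bit 15 = 0  t=0,i=10
  .###. -> #   bit 14 = 1  t=1,i=5
  .##.# -> .   bit 13 = 0  t=1,i=12
  .##.. -> #   bit 12 = 1  t=0,i=2
  .#.## -> #   bit 11 = 1  t=1,i=3
  .#.#. -> .   bit 10 = 0  t=3,i=5
  .#..# -> .   bit 9 = 0  t=1,i=0
  .#... -> #   bit 8 = 1  t=2,i=14
  ..### -> .   bit 7 = 0  t=0,i=9
  ..##. -> #   bit 6 = 1  t=0,i=5
  ..#.# -> .   bit 5 = 0  t=1,i=2
  ..#.. -> .   bit 4 = 0  t=8,i=4
  ...## -> #   bit 3 = 1  t=4,i=1
  ...#. -> #   bit 2 = 1  t=2,i=2
  ....# -> #   bit 1 = 1  t=2,i=1
  ..... -> #   bit 0 = 1  t=7,i=13
  bits 10100100000010010101100101001111 = 2752076111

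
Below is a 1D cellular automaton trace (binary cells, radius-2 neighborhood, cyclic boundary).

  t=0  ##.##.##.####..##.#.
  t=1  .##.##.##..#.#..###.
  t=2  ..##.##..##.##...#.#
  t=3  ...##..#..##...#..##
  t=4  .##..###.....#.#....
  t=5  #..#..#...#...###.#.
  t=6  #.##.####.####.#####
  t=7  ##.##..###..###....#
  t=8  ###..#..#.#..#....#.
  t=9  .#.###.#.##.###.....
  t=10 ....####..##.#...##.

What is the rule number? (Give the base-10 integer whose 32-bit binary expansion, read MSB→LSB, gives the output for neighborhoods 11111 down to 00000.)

  [31] ##### => .  t=6,i=17
  [30] ####. => #  t=0,i=11
  [29] ###.# => #  t=5,i=16
  [28] ###.. => .  t=0,i=12
  [27] ##.## => #  t=0,i=2
  [26] ##.#. => #  t=0,i=17
  [25] ##..# => #  t=0,i=13
  [24] ##... => .  t=2,i=14
  [23] #.### => .  t=0,i=9
  [22] #.##. => .  t=0,i=0
  [21] #.#.# => #  t=0,i=18
  [20] #.#.. => #  t=1,i=13
  [19] #..## => .  t=0,i=14
  [18] #..#. => #  t=1,i=10
  [17] #...# => #  t=2,i=15
  [16] #.... => .  t=4,i=9
  [15] .#### => .  t=0,i=10
  [14] .###. => #  t=1,i=17
  [13] .##.# => #  t=0,i=1
  [12] .##.. => .  t=1,i=8
  [11] .#.## => .  t=0,i=19
  [10] .#.#. => #  t=1,i=12
  [9] .#..# => .  t=1,i=14
  [8] .#... => #  t=4,i=16
  [7] ..### => .  t=1,i=16
  [6] ..##. => .  t=0,i=15
  [5] ..#.# => .  t=1,i=11
  [4] ..#.. => #  t=3,i=7
  [3] ...## => #  t=3,i=2
  [2] ...#. => .  t=2,i=16
  [1] ....# => .  t=4,i=11
  [0] ..... => #  t=4,i=10
  bits 01101110001101100110010100011001 = 1849058585

1849058585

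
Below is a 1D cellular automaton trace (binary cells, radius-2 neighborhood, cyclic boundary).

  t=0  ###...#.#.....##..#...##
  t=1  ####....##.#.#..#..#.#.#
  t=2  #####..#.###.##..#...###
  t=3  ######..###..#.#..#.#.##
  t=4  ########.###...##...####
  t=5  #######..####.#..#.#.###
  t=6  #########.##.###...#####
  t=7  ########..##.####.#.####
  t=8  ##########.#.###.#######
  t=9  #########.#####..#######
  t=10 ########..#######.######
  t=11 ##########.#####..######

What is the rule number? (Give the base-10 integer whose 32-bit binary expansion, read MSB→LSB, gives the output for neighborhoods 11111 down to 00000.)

3623414537

  nb #####: next=#  (t=0,i=0, bit31=1)
  nb ####.: next=#  (t=0,i=1, bit30=1)
  nb ###.#: next=.  (t=2,i=11, bit29=0)
  nb ###..: next=#  (t=0,i=2, bit28=1)
  nb ##.##: next=.  (t=2,i=12, bit27=0)
  nb ##.#.: next=#  (t=1,i=10, bit26=1)
  nb ##..#: next=#  (t=0,i=16, bit25=1)
  nb ##...: next=#  (t=0,i=3, bit24=1)
  nb #.###: next=#  (t=1,i=23, bit23=1)
  nb #.##.: next=#  (t=2,i=13, bit22=1)
  nb #.#.#: next=#  (t=1,i=11, bit21=1)
  nb #.#..: next=#  (t=0,i=8, bit20=1)
  nb #..##: next=#  (t=3,i=7, bit19=1)
  nb #..#.: next=.  (t=0,i=17, bit18=0)
  nb #...#: next=.  (t=0,i=4, bit17=0)
  nb #....: next=.  (t=0,i=10, bit16=0)
  nb .####: next=#  (t=0,i=23, bit15=1)
  nb .###.: next=#  (t=2,i=10, bit14=1)
  nb .##.#: next=#  (t=1,i=9, bit13=1)
  nb .##..: next=.  (t=0,i=15, bit12=0)
  nb .#.##: next=#  (t=1,i=22, bit11=1)
  nb .#.#.: next=.  (t=0,i=7, bit10=0)
  nb .#..#: next=#  (t=1,i=14, bit9=1)
  nb .#...: next=#  (t=0,i=9, bit8=1)
  nb ..###: next=.  (t=0,i=22, bit7=0)
  nb ..##.: next=.  (t=0,i=14, bit6=0)
  nb ..#.#: next=.  (t=0,i=6, bit5=0)
  nb ..#..: next=.  (t=0,i=18, bit4=0)
  nb ...##: next=#  (t=0,i=13, bit3=1)
  nb ...#.: next=.  (t=0,i=5, bit2=0)
  nb ....#: next=.  (t=0,i=12, bit1=0)
  nb .....: next=#  (t=0,i=11, bit0=1)
  bits 11010111111110001110101100001001 = 3623414537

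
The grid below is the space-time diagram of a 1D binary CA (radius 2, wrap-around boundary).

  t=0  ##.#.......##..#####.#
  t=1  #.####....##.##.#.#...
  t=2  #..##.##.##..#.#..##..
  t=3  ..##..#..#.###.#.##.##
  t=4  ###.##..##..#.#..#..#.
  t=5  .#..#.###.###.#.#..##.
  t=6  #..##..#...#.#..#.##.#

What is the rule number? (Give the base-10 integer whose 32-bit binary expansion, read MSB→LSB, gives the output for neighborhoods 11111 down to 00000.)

1197326696

  ##### -> .   bit 31 = 0  t=0,i=17
  ####. -> #   bit 30 = 1  t=0,i=18
  ###.# -> .   bit 29 = 0  t=0,i=1
  ###.. -> .   bit 28 = 0  t=1,i=5
  ##.## -> .   bit 27 = 0  t=0,i=20
  ##.#. -> #   bit 26 = 1  t=0,i=2
  ##..# -> #   bit 25 = 1  t=0,i=13
  ##... -> #   bit 24 = 1  t=1,i=6
  #.### -> .   bit 23 = 0  t=0,i=21
  #.##. -> #   bit 22 = 1  t=1,i=13
  #.#.# -> .   bit 21 = 0  t=1,i=16
  #.#.. -> #   bit 20 = 1  t=0,i=3
  #..## -> #   bit 19 = 1  t=0,i=14
  #..#. -> #   bit 18 = 1  t=2,i=12
  #...# -> .   bit 17 = 0  t=1,i=20
  #.... -> #   bit 16 = 1  t=0,i=5
  .#### -> #   bit 15 = 1  t=0,i=16
  .###. -> #   bit 14 = 1  t=0,i=0
  .##.# -> .   bit 13 = 0  t=1,i=11
  .##.. -> .   bit 12 = 0  t=0,i=12
  .#.## -> .   bit 11 = 0  t=1,i=1
  .#.#. -> .   bit 10 = 0  t=1,i=17
  .#..# -> .   bit 9 = 0  t=2,i=1
  .#... -> #   bit 8 = 1  t=0,i=4
  ..### -> .   bit 7 = 0  t=0,i=15
  ..##. -> #   bit 6 = 1  t=0,i=11
  ..#.# -> #   bit 5 = 1  t=1,i=0
  ..#.. -> .   bit 4 = 0  t=2,i=0
  ...## -> #   bit 3 = 1  t=0,i=10
  ...#. -> .   bit 2 = 0  t=1,i=21
  ....# -> .   bit 1 = 0  t=0,i=9
  ..... -> .   bit 0 = 0  t=0,i=6
  bits 01000111010111011100000101101000 = 1197326696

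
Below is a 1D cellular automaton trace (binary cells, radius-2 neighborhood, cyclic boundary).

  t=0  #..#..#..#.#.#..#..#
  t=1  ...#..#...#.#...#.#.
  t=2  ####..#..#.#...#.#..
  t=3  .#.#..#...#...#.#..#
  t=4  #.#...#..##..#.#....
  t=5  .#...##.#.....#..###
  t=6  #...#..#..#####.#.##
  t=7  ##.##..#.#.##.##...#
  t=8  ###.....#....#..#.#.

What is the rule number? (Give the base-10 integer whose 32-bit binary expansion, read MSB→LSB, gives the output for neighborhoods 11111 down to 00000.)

3171533855

  ##### -> #   bit 31 = 1  t=6,i=12
  ####. -> .   bit 30 = 0  t=2,i=2
  ###.# -> #   bit 29 = 1  t=5,i=19
  ###.. -> #   bit 28 = 1  t=2,i=3
  ##.## -> #   bit 27 = 1  t=7,i=2
  ##.#. -> #   bit 26 = 1  t=5,i=0
  ##..# -> .   bit 25 = 0  t=0,i=1
  ##... -> #   bit 24 = 1  t=6,i=1
  #.### -> .   bit 23 = 0  t=6,i=18
  #.##. -> .   bit 22 = 0  t=7,i=3
  #.#.# -> .   bit 21 = 0  t=0,i=11
  #.#.. -> .   bit 20 = 0  t=0,i=13
  #..## -> #   bit 19 = 1  t=0,i=18
  #..#. -> .   bit 18 = 0  t=0,i=2
  #...# -> .   bit 17 = 0  t=1,i=8
  #.... -> #   bit 16 = 1  t=1,i=0
  .#### -> #   bit 15 = 1  t=2,i=1
  .###. -> #   bit 14 = 1  t=5,i=18
  .##.# -> .   bit 13 = 0  t=5,i=6
  .##.. -> .   bit 12 = 0  t=0,i=0
  .#.## -> .   bit 11 = 0  t=6,i=17
  .#.#. -> #   bit 10 = 1  t=0,i=10
  .#..# -> .   bit 9 = 0  t=0,i=4
  .#... -> .   bit 8 = 0  t=1,i=7
  ..### -> .   bit 7 = 0  t=2,i=0
  ..##. -> .   bit 6 = 0  t=0,i=19
  ..#.# -> .   bit 5 = 0  t=0,i=9
  ..#.. -> #   bit 4 = 1  t=0,i=3
  ...## -> #   bit 3 = 1  t=5,i=4
  ...#. -> #   bit 2 = 1  t=1,i=2
  ....# -> #   bit 1 = 1  t=1,i=1
  ..... -> #   bit 0 = 1  t=5,i=11
  bits 10111101000010011100010000011111 = 3171533855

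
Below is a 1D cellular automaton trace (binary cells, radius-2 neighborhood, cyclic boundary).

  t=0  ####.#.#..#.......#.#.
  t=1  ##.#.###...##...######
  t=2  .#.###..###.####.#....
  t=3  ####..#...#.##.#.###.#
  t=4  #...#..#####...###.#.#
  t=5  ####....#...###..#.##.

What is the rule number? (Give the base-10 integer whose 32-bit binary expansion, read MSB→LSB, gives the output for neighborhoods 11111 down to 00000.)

  ##### -> .   bit 31 = 0  t=1,i=18
  ####. -> .   bit 30 = 0  t=0,i=2
  ###.# -> #   bit 29 = 1  t=0,i=3
  ###.. -> .   bit 28 = 0  t=1,i=7
  ##.## -> .   bit 27 = 0  t=2,i=11
  ##.#. -> .   bit 26 = 0  t=0,i=4
  ##..# -> #   bit 25 = 1  t=2,i=6
  ##... -> #   bit 24 = 1  t=1,i=8
  #.### -> #   bit 23 = 1  t=0,i=0
  #.##. -> .   bit 22 = 0  t=3,i=12
  #.#.# -> #   bit 21 = 1  t=0,i=5
  #.#.. -> #   bit 20 = 1  t=0,i=7
  #..## -> .   bit 19 = 0  t=2,i=7
  #..#. -> .   bit 18 = 0  t=0,i=9
  #...# -> #   bit 17 = 1  t=1,i=9
  #.... -> #   bit 16 = 1  t=0,i=12
  .#### -> #   bit 15 = 1  t=0,i=1
  .###. -> .   bit 14 = 0  t=1,i=6
  .##.# -> .   bit 13 = 0  t=3,i=13
  .##.. -> #   bit 12 = 1  t=1,i=12
  .#.## -> #   bit 11 = 1  t=0,i=21
  .#.#. -> #   bit 10 = 1  t=0,i=6
  .#..# -> .   bit 9 = 0  t=0,i=8
  .#... -> #   bit 8 = 1  t=0,i=11
  ..### -> .   bit 7 = 0  t=1,i=16
  ..##. -> .   bit 6 = 0  t=1,i=11
  ..#.# -> #   bit 5 = 1  t=0,i=18
  ..#.. -> .   bit 4 = 0  t=0,i=10
  ...## -> #   bit 3 = 1  t=1,i=10
  ...#. -> #   bit 2 = 1  t=0,i=17
  ....# -> #   bit 1 = 1  t=0,i=16
  ..... -> .   bit 0 = 0  t=0,i=13
  bits 00100011101100111001110100101110 = 598973742

598973742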